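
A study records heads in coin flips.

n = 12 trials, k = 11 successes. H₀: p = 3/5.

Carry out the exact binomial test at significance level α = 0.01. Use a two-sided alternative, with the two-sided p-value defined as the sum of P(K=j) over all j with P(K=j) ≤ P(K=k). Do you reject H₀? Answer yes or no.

reject H₀: no

Exact binomial: n=12, k=11, p₀=3/5=0.6000
P(X=j) = C(n,j)·p₀^j·(1−p₀)^(n−j); p = Σ P(X=j) over j with P(X=j) ≤ P(X=11)
p-value (two-sided) = 0.03486
At α=0.01: p ≥ α → fail to reject H₀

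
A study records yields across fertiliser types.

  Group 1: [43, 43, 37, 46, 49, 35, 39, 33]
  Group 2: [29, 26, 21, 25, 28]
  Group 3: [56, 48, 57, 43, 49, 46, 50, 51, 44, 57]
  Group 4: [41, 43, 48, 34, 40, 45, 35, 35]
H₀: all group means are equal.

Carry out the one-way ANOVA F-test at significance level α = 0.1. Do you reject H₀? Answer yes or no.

Group means [40.62, 25.80, 50.10, 40.12], grand mean 41.161
SSB = Σnᵢ(x̄ᵢ−x̄)² = 1989.744; SSW = ΣΣ(x−x̄ᵢ)² = 680.450
MSB = 1989.744/3 = 663.2478; MSW = 680.450/27 = 25.2019
F = MSB/MSW = 26.3174
df = (3, 27)
p-value (upper-tail) = 0.00000
At α=0.1: p < α → reject H₀

reject H₀: yes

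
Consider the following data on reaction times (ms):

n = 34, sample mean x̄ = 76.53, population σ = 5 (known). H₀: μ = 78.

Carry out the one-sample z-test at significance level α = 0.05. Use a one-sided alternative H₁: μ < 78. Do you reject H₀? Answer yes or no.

SE = σ/√n = 5/√34 = 0.8575
z = (x̄−μ₀)/SE = (76.53−78)/0.8575 = -1.7143
p-value (one-sided, H₁ less) = 0.04324
At α=0.05: p < α → reject H₀

reject H₀: yes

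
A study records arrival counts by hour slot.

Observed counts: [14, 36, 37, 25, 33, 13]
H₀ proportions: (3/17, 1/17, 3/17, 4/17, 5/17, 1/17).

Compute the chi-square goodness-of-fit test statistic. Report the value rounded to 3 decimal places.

n = 158; E_i = n·p_i = [27.88, 9.29, 27.88, 37.18, 46.47, 9.29]
χ² = (14−27.88)²/27.88 + (36−9.29)²/9.29 + (37−27.88)²/27.88 + (25−37.18)²/37.18 + (33−46.47)²/46.47 + (13−9.29)²/9.29 = 96.0012
df = 5

test statistic = 96.001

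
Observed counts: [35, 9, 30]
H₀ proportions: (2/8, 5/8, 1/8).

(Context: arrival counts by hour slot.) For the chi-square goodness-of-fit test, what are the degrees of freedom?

df = k − 1 = 3 − 1 = 2

degrees of freedom = 2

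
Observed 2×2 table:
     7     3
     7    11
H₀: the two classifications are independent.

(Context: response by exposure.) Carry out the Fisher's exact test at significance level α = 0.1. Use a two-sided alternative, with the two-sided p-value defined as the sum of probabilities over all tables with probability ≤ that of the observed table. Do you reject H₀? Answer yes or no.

Margins: r₁=10, r₂=18, c₁=14, c₂=14, n=28
p_obs = C(10,7)·C(18,7)/C(28,14); sum pmf over tables with pmf ≤ p_obs
p-value (two-sided) = 0.23646
At α=0.1: p ≥ α → fail to reject H₀

reject H₀: no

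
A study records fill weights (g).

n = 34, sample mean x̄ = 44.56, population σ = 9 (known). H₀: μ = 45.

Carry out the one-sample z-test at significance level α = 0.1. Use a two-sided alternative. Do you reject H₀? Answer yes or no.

reject H₀: no

SE = σ/√n = 9/√34 = 1.5435
z = (x̄−μ₀)/SE = (44.56−45)/1.5435 = -0.2851
p-value (two-sided) = 0.77559
At α=0.1: p ≥ α → fail to reject H₀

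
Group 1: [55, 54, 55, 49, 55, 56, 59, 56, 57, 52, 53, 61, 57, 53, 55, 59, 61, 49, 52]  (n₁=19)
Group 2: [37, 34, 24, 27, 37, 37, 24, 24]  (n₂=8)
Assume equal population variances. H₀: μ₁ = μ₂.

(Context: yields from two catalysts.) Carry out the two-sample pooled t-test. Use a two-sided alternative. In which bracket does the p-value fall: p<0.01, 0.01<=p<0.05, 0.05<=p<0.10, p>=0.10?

p-value bracket: p<0.01

x̄₁=55.158, s₁=3.436, n₁=19
x̄₂=30.500, s₂=6.302, n₂=8
s_p² = [18·3.436² + 7·6.302²]/25 = 19.6211
SE = √(s_p²·(1/19+1/8)) = 1.8669
t = (55.158−30.500)/1.8669 = 13.2079
df = 25
p-value (two-sided) = 0.00000
→ bracket: p<0.01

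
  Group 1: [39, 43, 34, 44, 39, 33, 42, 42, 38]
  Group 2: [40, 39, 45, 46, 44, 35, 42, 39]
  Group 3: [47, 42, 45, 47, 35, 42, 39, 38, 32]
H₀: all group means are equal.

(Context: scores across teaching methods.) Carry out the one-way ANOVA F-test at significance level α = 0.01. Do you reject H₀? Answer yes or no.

reject H₀: no

Group means [39.33, 41.25, 40.78], grand mean 40.423
SSB = Σnᵢ(x̄ᵢ−x̄)² = 17.291; SSW = ΣΣ(x−x̄ᵢ)² = 435.056
MSB = 17.291/2 = 8.6453; MSW = 435.056/23 = 18.9155
F = MSB/MSW = 0.4570
df = (2, 23)
p-value (upper-tail) = 0.63878
At α=0.01: p ≥ α → fail to reject H₀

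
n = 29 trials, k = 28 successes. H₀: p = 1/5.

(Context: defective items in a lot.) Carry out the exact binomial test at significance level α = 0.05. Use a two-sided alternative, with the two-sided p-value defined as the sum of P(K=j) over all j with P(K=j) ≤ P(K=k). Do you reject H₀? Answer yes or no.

reject H₀: yes

Exact binomial: n=29, k=28, p₀=1/5=0.2000
P(X=j) = C(n,j)·p₀^j·(1−p₀)^(n−j); p = Σ P(X=j) over j with P(X=j) ≤ P(X=28)
p-value (two-sided) = 0.00000
At α=0.05: p < α → reject H₀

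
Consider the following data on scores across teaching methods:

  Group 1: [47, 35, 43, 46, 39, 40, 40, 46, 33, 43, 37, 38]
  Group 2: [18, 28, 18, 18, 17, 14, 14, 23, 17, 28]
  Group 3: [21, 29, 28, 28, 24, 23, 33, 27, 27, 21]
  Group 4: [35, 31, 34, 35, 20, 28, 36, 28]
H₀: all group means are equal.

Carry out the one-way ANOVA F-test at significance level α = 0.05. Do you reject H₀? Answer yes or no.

reject H₀: yes

Group means [40.58, 19.50, 26.10, 30.88], grand mean 29.750
SSB = Σnᵢ(x̄ᵢ−x̄)² = 2602.308; SSW = ΣΣ(x−x̄ᵢ)² = 795.192
MSB = 2602.308/3 = 867.4361; MSW = 795.192/36 = 22.0887
F = MSB/MSW = 39.2707
df = (3, 36)
p-value (upper-tail) = 0.00000
At α=0.05: p < α → reject H₀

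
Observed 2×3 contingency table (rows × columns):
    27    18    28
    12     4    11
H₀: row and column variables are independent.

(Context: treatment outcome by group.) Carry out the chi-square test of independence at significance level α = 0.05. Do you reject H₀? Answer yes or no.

Row totals [73, 27], col totals [39, 22, 39], n=100
χ² = (27−28.47)²/28.47 + (18−16.06)²/16.06 + (28−28.47)²/28.47 + (12−10.53)²/10.53 + (4−5.94)²/5.94 + (11−10.53)²/10.53 = 1.1778
df = 2
p-value (upper-tail) = 0.55494
At α=0.05: p ≥ α → fail to reject H₀

reject H₀: no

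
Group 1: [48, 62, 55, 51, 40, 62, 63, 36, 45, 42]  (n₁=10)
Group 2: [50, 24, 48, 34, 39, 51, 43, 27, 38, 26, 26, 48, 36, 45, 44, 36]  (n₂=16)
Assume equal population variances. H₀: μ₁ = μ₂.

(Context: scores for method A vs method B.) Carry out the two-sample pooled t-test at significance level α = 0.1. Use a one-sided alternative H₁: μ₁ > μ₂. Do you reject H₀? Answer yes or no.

x̄₁=50.400, s₁=9.834, n₁=10
x̄₂=38.438, s₂=9.128, n₂=16
s_p² = [9·9.834² + 15·9.128²]/24 = 88.3474
SE = √(s_p²·(1/10+1/16)) = 3.7890
t = (50.400−38.438)/3.7890 = 3.1572
df = 24
p-value (one-sided, H₁ greater) = 0.00213
At α=0.1: p < α → reject H₀

reject H₀: yes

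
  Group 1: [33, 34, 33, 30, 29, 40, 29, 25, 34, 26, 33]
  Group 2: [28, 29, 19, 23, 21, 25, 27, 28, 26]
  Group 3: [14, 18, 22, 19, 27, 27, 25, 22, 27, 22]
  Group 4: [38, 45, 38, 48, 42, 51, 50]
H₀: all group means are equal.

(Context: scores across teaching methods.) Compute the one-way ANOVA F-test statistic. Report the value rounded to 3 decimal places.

test statistic = 41.019

Group means [31.45, 25.11, 22.30, 44.57], grand mean 29.919
SSB = Σnᵢ(x̄ᵢ−x̄)² = 2317.326; SSW = ΣΣ(x−x̄ᵢ)² = 621.430
MSB = 2317.326/3 = 772.4421; MSW = 621.430/33 = 18.8312
F = MSB/MSW = 41.0192
df = (3, 33)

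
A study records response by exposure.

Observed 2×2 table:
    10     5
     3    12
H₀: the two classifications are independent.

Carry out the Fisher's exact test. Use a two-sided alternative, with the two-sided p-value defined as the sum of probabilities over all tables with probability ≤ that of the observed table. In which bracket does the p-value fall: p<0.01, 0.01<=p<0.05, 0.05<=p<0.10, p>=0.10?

Margins: r₁=15, r₂=15, c₁=13, c₂=17, n=30
p_obs = C(15,10)·C(15,3)/C(30,13); sum pmf over tables with pmf ≤ p_obs
p-value (two-sided) = 0.02533
→ bracket: 0.01<=p<0.05

p-value bracket: 0.01<=p<0.05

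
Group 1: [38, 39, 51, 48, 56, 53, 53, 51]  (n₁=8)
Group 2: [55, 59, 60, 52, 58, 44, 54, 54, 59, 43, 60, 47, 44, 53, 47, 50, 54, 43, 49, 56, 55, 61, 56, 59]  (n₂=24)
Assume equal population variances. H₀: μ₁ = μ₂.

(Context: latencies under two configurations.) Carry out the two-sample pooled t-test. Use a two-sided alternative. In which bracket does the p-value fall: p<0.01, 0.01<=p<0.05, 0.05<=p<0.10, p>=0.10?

p-value bracket: 0.05<=p<0.10

x̄₁=48.625, s₁=6.653, n₁=8
x̄₂=53.000, s₂=5.838, n₂=24
s_p² = [7·6.653² + 23·5.838²]/30 = 36.4625
SE = √(s_p²·(1/8+1/24)) = 2.4652
t = (48.625−53.000)/2.4652 = -1.7747
df = 30
p-value (two-sided) = 0.08609
→ bracket: 0.05<=p<0.10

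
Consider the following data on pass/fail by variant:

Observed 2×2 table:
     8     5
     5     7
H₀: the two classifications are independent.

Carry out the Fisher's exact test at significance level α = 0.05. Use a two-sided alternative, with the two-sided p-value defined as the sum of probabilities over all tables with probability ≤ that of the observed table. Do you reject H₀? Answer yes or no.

Margins: r₁=13, r₂=12, c₁=13, c₂=12, n=25
p_obs = C(13,8)·C(12,5)/C(25,13); sum pmf over tables with pmf ≤ p_obs
p-value (two-sided) = 0.43375
At α=0.05: p ≥ α → fail to reject H₀

reject H₀: no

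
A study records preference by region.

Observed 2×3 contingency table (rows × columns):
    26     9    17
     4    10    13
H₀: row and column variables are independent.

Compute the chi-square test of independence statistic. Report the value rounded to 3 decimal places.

Row totals [52, 27], col totals [30, 19, 30], n=79
χ² = (26−19.75)²/19.75 + (9−12.51)²/12.51 + (17−19.75)²/19.75 + (4−10.25)²/10.25 + (10−6.49)²/6.49 + (13−10.25)²/10.25 = 9.7881
df = 2

test statistic = 9.788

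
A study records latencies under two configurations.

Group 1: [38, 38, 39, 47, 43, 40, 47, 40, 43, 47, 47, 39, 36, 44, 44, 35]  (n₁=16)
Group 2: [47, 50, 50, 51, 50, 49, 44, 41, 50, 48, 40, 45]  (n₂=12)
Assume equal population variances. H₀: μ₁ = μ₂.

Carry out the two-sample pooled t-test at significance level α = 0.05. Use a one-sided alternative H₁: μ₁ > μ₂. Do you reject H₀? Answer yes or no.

x̄₁=41.688, s₁=4.094, n₁=16
x̄₂=47.083, s₂=3.753, n₂=12
s_p² = [15·4.094² + 11·3.753²]/26 = 15.6290
SE = √(s_p²·(1/16+1/12)) = 1.5097
t = (41.688−47.083)/1.5097 = -3.5741
df = 26
p-value (one-sided, H₁ greater) = 0.99930
At α=0.05: p ≥ α → fail to reject H₀

reject H₀: no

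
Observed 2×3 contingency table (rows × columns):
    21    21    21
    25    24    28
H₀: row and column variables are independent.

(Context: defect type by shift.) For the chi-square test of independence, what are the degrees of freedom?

df = (r−1)(c−1) = (2−1)·(3−1) = 2

degrees of freedom = 2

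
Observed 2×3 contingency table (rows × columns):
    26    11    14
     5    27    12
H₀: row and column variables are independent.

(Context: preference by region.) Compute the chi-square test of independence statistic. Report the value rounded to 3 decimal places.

test statistic = 20.713

Row totals [51, 44], col totals [31, 38, 26], n=95
χ² = (26−16.64)²/16.64 + (11−20.40)²/20.40 + (14−13.96)²/13.96 + (5−14.36)²/14.36 + (27−17.60)²/17.60 + (12−12.04)²/12.04 = 20.7132
df = 2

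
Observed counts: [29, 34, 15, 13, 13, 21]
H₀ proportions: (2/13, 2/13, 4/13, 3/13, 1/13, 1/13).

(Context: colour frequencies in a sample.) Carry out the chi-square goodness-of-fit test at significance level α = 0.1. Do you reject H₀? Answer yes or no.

n = 125; E_i = n·p_i = [19.23, 19.23, 38.46, 28.85, 9.62, 9.62]
χ² = (29−19.23)²/19.23 + (34−19.23)²/19.23 + (15−38.46)²/38.46 + (13−28.85)²/28.85 + (13−9.62)²/9.62 + (21−9.62)²/9.62 = 53.9927
df = 5
p-value (upper-tail) = 0.00000
At α=0.1: p < α → reject H₀

reject H₀: yes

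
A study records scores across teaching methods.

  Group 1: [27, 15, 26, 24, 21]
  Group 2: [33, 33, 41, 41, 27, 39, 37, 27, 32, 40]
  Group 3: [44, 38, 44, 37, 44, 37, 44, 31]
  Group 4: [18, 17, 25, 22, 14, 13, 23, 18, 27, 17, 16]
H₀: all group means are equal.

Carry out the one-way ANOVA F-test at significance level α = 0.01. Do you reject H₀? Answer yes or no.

reject H₀: yes

Group means [22.60, 35.00, 39.88, 19.09], grand mean 29.176
SSB = Σnᵢ(x̄ᵢ−x̄)² = 2589.957; SSW = ΣΣ(x−x̄ᵢ)² = 726.984
MSB = 2589.957/3 = 863.3190; MSW = 726.984/30 = 24.2328
F = MSB/MSW = 35.6260
df = (3, 30)
p-value (upper-tail) = 0.00000
At α=0.01: p < α → reject H₀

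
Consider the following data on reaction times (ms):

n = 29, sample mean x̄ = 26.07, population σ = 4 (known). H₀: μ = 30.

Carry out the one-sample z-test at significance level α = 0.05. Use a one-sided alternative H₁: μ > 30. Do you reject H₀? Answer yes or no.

SE = σ/√n = 4/√29 = 0.7428
z = (x̄−μ₀)/SE = (26.07−30)/0.7428 = -5.2909
p-value (one-sided, H₁ greater) = 1.00000
At α=0.05: p ≥ α → fail to reject H₀

reject H₀: no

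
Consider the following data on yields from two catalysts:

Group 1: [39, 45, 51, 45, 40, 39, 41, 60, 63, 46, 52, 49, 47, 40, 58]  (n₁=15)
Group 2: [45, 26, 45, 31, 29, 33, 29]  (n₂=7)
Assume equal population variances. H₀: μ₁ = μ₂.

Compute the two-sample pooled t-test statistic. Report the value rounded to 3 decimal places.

x̄₁=47.667, s₁=7.816, n₁=15
x̄₂=34.000, s₂=7.810, n₂=7
s_p² = [14·7.816² + 6·7.810²]/20 = 61.0667
SE = √(s_p²·(1/15+1/7)) = 3.5770
t = (47.667−34.000)/3.5770 = 3.8207
df = 20

test statistic = 3.821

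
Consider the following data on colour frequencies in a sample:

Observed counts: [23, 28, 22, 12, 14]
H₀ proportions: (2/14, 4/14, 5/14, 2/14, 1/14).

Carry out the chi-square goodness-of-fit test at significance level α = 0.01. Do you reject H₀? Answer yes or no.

n = 99; E_i = n·p_i = [14.14, 28.29, 35.36, 14.14, 7.07]
χ² = (23−14.14)²/14.14 + (28−28.29)²/28.29 + (22−35.36)²/35.36 + (12−14.14)²/14.14 + (14−7.07)²/7.07 = 17.7091
df = 4
p-value (upper-tail) = 0.00141
At α=0.01: p < α → reject H₀

reject H₀: yes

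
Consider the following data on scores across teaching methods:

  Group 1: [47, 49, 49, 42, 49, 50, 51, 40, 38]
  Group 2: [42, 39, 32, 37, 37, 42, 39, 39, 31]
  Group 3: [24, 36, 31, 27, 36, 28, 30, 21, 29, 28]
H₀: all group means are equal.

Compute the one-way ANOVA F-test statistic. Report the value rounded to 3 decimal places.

Group means [46.11, 37.56, 29.00], grand mean 37.250
SSB = Σnᵢ(x̄ᵢ−x̄)² = 1388.139; SSW = ΣΣ(x−x̄ᵢ)² = 503.111
MSB = 1388.139/2 = 694.0694; MSW = 503.111/25 = 20.1244
F = MSB/MSW = 34.4889
df = (2, 25)

test statistic = 34.489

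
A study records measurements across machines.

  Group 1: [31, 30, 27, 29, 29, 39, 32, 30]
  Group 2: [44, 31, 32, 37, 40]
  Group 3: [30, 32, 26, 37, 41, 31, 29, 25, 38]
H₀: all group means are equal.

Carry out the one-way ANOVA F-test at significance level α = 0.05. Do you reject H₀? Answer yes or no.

reject H₀: no

Group means [30.88, 36.80, 32.11], grand mean 32.727
SSB = Σnᵢ(x̄ᵢ−x̄)² = 113.800; SSW = ΣΣ(x−x̄ᵢ)² = 450.564
MSB = 113.800/2 = 56.8999; MSW = 450.564/19 = 23.7139
F = MSB/MSW = 2.3994
df = (2, 19)
p-value (upper-tail) = 0.11773
At α=0.05: p ≥ α → fail to reject H₀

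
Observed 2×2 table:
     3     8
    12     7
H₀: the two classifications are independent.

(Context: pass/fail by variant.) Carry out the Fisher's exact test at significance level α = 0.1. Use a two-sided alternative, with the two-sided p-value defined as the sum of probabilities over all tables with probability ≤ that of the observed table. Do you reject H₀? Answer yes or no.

reject H₀: no

Margins: r₁=11, r₂=19, c₁=15, c₂=15, n=30
p_obs = C(11,3)·C(19,12)/C(30,15); sum pmf over tables with pmf ≤ p_obs
p-value (two-sided) = 0.12814
At α=0.1: p ≥ α → fail to reject H₀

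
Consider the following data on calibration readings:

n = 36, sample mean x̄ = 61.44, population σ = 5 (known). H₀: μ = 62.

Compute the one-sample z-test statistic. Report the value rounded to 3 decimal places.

SE = σ/√n = 5/√36 = 0.8333
z = (x̄−μ₀)/SE = (61.44−62)/0.8333 = -0.6720

test statistic = -0.672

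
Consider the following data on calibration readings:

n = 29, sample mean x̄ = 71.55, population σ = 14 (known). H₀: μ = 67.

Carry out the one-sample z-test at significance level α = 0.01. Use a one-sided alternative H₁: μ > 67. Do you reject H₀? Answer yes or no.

SE = σ/√n = 14/√29 = 2.5997
z = (x̄−μ₀)/SE = (71.55−67)/2.5997 = 1.7502
p-value (one-sided, H₁ greater) = 0.04004
At α=0.01: p ≥ α → fail to reject H₀

reject H₀: no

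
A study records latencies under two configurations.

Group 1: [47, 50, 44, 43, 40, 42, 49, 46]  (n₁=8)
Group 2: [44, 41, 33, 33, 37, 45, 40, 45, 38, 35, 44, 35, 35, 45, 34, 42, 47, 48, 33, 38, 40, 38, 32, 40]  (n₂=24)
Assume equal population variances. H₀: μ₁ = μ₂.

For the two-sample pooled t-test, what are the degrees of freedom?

degrees of freedom = 30

df = n₁ + n₂ − 2 = 8 + 24 − 2 = 30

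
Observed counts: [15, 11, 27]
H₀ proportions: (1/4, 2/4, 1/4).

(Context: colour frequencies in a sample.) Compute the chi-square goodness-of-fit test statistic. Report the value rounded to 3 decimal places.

test statistic = 23.566

n = 53; E_i = n·p_i = [13.25, 26.50, 13.25]
χ² = (15−13.25)²/13.25 + (11−26.50)²/26.50 + (27−13.25)²/13.25 = 23.5660
df = 2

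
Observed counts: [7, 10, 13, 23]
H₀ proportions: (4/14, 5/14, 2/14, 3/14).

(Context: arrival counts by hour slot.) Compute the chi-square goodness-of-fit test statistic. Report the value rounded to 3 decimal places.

test statistic = 24.418

n = 53; E_i = n·p_i = [15.14, 18.93, 7.57, 11.36]
χ² = (7−15.14)²/15.14 + (10−18.93)²/18.93 + (13−7.57)²/7.57 + (23−11.36)²/11.36 = 24.4182
df = 3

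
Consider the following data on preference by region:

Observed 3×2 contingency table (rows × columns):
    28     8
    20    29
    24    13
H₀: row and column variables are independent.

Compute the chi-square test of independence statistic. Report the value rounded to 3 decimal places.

test statistic = 12.473

Row totals [36, 49, 37], col totals [72, 50], n=122
χ² = (28−21.25)²/21.25 + (8−14.75)²/14.75 + (20−28.92)²/28.92 + (29−20.08)²/20.08 + (24−21.84)²/21.84 + (13−15.16)²/15.16 = 12.4728
df = 2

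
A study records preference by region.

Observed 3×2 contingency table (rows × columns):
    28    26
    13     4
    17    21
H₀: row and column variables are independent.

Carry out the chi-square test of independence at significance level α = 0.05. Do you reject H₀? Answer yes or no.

Row totals [54, 17, 38], col totals [58, 51], n=109
χ² = (28−28.73)²/28.73 + (26−25.27)²/25.27 + (13−9.05)²/9.05 + (4−7.95)²/7.95 + (17−20.22)²/20.22 + (21−17.78)²/17.78 = 4.8302
df = 2
p-value (upper-tail) = 0.08936
At α=0.05: p ≥ α → fail to reject H₀

reject H₀: no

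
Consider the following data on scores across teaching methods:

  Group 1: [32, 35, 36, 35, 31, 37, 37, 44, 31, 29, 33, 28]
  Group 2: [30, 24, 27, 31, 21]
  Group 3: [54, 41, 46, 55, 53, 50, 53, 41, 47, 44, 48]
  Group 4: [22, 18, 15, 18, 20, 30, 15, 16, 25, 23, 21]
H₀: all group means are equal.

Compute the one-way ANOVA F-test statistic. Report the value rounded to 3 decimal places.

Group means [34.00, 26.60, 48.36, 20.27], grand mean 33.231
SSB = Σnᵢ(x̄ᵢ−x̄)² = 4592.996; SSW = ΣΣ(x−x̄ᵢ)² = 745.927
MSB = 4592.996/3 = 1530.9986; MSW = 745.927/35 = 21.3122
F = MSB/MSW = 71.8367
df = (3, 35)

test statistic = 71.837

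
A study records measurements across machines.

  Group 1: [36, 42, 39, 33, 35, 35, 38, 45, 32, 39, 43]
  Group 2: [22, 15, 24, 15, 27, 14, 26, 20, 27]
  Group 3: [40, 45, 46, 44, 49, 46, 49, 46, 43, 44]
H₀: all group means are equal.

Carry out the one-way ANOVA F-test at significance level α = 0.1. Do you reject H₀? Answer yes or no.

reject H₀: yes

Group means [37.91, 21.11, 45.20], grand mean 35.300
SSB = Σnᵢ(x̄ᵢ−x̄)² = 2866.902; SSW = ΣΣ(x−x̄ᵢ)² = 469.398
MSB = 2866.902/2 = 1433.4510; MSW = 469.398/27 = 17.3851
F = MSB/MSW = 82.4528
df = (2, 27)
p-value (upper-tail) = 0.00000
At α=0.1: p < α → reject H₀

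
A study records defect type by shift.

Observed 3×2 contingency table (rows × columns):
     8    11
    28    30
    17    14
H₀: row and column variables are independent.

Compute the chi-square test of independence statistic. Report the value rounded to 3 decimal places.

Row totals [19, 58, 31], col totals [53, 55], n=108
χ² = (8−9.32)²/9.32 + (11−9.68)²/9.68 + (28−28.46)²/28.46 + (30−29.54)²/29.54 + (17−15.21)²/15.21 + (14−15.79)²/15.79 = 0.7962
df = 2

test statistic = 0.796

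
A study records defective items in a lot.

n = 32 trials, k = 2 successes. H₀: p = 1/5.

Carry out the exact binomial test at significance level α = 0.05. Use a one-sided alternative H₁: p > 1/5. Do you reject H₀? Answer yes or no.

Exact binomial: n=32, k=2, p₀=1/5=0.2000
P(X≥2) from Σ C(n,i)·p₀^i·(1−p₀)^(n−i)
p-value (one-sided, H₁ greater) = 0.99287
At α=0.05: p ≥ α → fail to reject H₀

reject H₀: no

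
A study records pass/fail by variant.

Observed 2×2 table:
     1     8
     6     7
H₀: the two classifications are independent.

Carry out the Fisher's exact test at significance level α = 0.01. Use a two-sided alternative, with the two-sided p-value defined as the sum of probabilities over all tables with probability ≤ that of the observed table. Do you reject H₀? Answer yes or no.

reject H₀: no

Margins: r₁=9, r₂=13, c₁=7, c₂=15, n=22
p_obs = C(9,1)·C(13,6)/C(22,7); sum pmf over tables with pmf ≤ p_obs
p-value (two-sided) = 0.16486
At α=0.01: p ≥ α → fail to reject H₀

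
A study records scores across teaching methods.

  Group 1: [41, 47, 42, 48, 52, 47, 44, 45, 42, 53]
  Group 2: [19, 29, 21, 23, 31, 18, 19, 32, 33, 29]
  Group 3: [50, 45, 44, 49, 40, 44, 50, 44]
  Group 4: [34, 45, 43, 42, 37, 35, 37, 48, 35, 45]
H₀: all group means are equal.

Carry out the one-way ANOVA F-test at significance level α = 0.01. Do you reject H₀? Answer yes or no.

Group means [46.10, 25.40, 45.75, 40.10], grand mean 39.000
SSB = Σnᵢ(x̄ᵢ−x̄)² = 2730.300; SSW = ΣΣ(x−x̄ᵢ)² = 793.700
MSB = 2730.300/3 = 910.1000; MSW = 793.700/34 = 23.3441
F = MSB/MSW = 38.9863
df = (3, 34)
p-value (upper-tail) = 0.00000
At α=0.01: p < α → reject H₀

reject H₀: yes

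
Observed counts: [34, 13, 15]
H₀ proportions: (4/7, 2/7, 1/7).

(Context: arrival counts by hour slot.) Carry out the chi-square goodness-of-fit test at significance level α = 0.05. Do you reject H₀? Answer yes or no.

n = 62; E_i = n·p_i = [35.43, 17.71, 8.86]
χ² = (34−35.43)²/35.43 + (13−17.71)²/17.71 + (15−8.86)²/8.86 = 5.5726
df = 2
p-value (upper-tail) = 0.06165
At α=0.05: p ≥ α → fail to reject H₀

reject H₀: no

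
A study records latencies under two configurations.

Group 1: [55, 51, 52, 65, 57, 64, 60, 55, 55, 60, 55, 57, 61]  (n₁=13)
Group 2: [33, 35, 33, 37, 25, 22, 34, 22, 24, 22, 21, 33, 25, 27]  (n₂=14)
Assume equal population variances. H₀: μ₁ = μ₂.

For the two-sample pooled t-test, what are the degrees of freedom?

df = n₁ + n₂ − 2 = 13 + 14 − 2 = 25

degrees of freedom = 25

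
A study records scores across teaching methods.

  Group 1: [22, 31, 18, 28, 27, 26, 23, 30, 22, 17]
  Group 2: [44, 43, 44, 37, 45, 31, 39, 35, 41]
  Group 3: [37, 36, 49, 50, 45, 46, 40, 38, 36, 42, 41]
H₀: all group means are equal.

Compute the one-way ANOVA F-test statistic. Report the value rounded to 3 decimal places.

Group means [24.40, 39.89, 41.82], grand mean 35.433
SSB = Σnᵢ(x̄ᵢ−x̄)² = 1844.441; SSW = ΣΣ(x−x̄ᵢ)² = 644.925
MSB = 1844.441/2 = 922.2207; MSW = 644.925/27 = 23.8861
F = MSB/MSW = 38.6091
df = (2, 27)

test statistic = 38.609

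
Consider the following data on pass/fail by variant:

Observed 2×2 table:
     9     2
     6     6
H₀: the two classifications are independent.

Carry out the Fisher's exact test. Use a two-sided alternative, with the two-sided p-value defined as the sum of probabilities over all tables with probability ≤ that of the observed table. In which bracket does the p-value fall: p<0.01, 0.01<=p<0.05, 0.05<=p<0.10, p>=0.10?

p-value bracket: p>=0.10

Margins: r₁=11, r₂=12, c₁=15, c₂=8, n=23
p_obs = C(11,9)·C(12,6)/C(23,15); sum pmf over tables with pmf ≤ p_obs
p-value (two-sided) = 0.19303
→ bracket: p>=0.10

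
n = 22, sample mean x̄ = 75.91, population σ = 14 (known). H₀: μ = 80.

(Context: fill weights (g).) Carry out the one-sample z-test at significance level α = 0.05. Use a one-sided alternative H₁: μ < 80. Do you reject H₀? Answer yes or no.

reject H₀: no

SE = σ/√n = 14/√22 = 2.9848
z = (x̄−μ₀)/SE = (75.91−80)/2.9848 = -1.3703
p-value (one-sided, H₁ less) = 0.08530
At α=0.05: p ≥ α → fail to reject H₀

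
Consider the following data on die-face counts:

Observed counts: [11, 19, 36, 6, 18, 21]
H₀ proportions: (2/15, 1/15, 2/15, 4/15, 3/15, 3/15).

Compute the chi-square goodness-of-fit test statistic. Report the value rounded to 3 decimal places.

test statistic = 69.203

n = 111; E_i = n·p_i = [14.80, 7.40, 14.80, 29.60, 22.20, 22.20]
χ² = (11−14.80)²/14.80 + (19−7.40)²/7.40 + (36−14.80)²/14.80 + (6−29.60)²/29.60 + (18−22.20)²/22.20 + (21−22.20)²/22.20 = 69.2027
df = 5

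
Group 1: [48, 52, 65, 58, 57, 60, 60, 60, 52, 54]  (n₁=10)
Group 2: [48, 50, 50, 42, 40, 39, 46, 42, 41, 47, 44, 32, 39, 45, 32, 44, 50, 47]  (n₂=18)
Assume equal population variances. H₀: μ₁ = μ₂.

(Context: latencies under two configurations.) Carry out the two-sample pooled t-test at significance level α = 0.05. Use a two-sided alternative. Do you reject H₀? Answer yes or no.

x̄₁=56.600, s₁=5.060, n₁=10
x̄₂=43.222, s₂=5.462, n₂=18
s_p² = [9·5.060² + 17·5.462²]/26 = 28.3658
SE = √(s_p²·(1/10+1/18)) = 2.1006
t = (56.600−43.222)/2.1006 = 6.3686
df = 26
p-value (two-sided) = 0.00000
At α=0.05: p < α → reject H₀

reject H₀: yes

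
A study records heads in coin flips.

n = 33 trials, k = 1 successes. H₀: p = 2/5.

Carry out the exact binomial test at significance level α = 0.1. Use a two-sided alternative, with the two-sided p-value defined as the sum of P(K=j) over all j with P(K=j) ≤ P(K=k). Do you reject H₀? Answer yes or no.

reject H₀: yes

Exact binomial: n=33, k=1, p₀=2/5=0.4000
P(X=j) = C(n,j)·p₀^j·(1−p₀)^(n−j); p = Σ P(X=j) over j with P(X=j) ≤ P(X=1)
p-value (two-sided) = 0.00000
At α=0.1: p < α → reject H₀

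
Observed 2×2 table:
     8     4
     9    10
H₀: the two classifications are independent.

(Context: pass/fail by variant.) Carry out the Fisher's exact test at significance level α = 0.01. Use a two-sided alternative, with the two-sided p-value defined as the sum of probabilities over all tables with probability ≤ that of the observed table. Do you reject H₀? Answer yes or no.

Margins: r₁=12, r₂=19, c₁=17, c₂=14, n=31
p_obs = C(12,8)·C(19,9)/C(31,17); sum pmf over tables with pmf ≤ p_obs
p-value (two-sided) = 0.46074
At α=0.01: p ≥ α → fail to reject H₀

reject H₀: no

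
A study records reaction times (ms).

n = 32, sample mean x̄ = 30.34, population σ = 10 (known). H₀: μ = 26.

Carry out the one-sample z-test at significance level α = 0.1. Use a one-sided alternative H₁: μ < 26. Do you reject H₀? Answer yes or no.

SE = σ/√n = 10/√32 = 1.7678
z = (x̄−μ₀)/SE = (30.34−26)/1.7678 = 2.4551
p-value (one-sided, H₁ less) = 0.99296
At α=0.1: p ≥ α → fail to reject H₀

reject H₀: no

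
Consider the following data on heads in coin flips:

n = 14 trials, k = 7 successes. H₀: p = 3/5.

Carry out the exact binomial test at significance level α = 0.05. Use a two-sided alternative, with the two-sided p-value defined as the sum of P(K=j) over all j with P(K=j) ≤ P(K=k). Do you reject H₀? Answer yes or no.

reject H₀: no

Exact binomial: n=14, k=7, p₀=3/5=0.6000
P(X=j) = C(n,j)·p₀^j·(1−p₀)^(n−j); p = Σ P(X=j) over j with P(X=j) ≤ P(X=7)
p-value (two-sided) = 0.58680
At α=0.05: p ≥ α → fail to reject H₀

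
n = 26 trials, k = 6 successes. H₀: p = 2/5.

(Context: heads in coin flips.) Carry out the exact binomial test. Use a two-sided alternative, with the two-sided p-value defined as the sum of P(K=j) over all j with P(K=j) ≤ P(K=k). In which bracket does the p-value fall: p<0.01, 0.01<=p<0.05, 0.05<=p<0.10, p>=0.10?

Exact binomial: n=26, k=6, p₀=2/5=0.4000
P(X=j) = C(n,j)·p₀^j·(1−p₀)^(n−j); p = Σ P(X=j) over j with P(X=j) ≤ P(X=6)
p-value (two-sided) = 0.10764
→ bracket: p>=0.10

p-value bracket: p>=0.10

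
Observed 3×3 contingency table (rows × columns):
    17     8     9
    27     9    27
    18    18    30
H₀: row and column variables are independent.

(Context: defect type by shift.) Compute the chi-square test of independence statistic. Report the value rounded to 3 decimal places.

test statistic = 8.430

Row totals [34, 63, 66], col totals [62, 35, 66], n=163
χ² = (17−12.93)²/12.93 + (8−7.30)²/7.30 + (9−13.77)²/13.77 + (27−23.96)²/23.96 + (9−13.53)²/13.53 + (27−25.51)²/25.51 + (18−25.10)²/25.10 + (18−14.17)²/14.17 + (30−26.72)²/26.72 = 8.4304
df = 4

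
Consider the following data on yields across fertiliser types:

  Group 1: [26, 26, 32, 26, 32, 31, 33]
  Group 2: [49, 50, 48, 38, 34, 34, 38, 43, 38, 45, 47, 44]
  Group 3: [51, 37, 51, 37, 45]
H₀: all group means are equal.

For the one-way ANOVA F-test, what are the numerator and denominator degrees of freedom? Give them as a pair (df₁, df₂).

degrees of freedom = [2, 21]

k = 3 groups, N = 24 total
df = (k−1, N−k) = (3−1, 24−3) = (2, 21)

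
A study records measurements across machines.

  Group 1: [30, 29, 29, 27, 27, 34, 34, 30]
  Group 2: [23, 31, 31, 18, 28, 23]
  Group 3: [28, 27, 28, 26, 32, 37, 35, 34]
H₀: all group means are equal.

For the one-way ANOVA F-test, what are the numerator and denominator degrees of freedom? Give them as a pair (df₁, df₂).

degrees of freedom = [2, 19]

k = 3 groups, N = 22 total
df = (k−1, N−k) = (3−1, 22−3) = (2, 19)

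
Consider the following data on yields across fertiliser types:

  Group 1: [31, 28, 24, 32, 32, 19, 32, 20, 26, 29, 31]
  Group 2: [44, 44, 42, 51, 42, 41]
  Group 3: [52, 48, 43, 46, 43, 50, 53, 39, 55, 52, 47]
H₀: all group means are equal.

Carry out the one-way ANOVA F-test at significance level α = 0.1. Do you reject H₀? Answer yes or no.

reject H₀: yes

Group means [27.64, 44.00, 48.00], grand mean 39.143
SSB = Σnᵢ(x̄ᵢ−x̄)² = 2460.883; SSW = ΣΣ(x−x̄ᵢ)² = 542.545
MSB = 2460.883/2 = 1230.4416; MSW = 542.545/25 = 21.7018
F = MSB/MSW = 56.6976
df = (2, 25)
p-value (upper-tail) = 0.00000
At α=0.1: p < α → reject H₀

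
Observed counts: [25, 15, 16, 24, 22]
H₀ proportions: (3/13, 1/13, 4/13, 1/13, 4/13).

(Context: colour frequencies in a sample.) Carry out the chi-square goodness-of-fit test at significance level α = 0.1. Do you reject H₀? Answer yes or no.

n = 102; E_i = n·p_i = [23.54, 7.85, 31.38, 7.85, 31.38]
χ² = (25−23.54)²/23.54 + (15−7.85)²/7.85 + (16−31.38)²/31.38 + (24−7.85)²/7.85 + (22−31.38)²/31.38 = 50.2190
df = 4
p-value (upper-tail) = 0.00000
At α=0.1: p < α → reject H₀

reject H₀: yes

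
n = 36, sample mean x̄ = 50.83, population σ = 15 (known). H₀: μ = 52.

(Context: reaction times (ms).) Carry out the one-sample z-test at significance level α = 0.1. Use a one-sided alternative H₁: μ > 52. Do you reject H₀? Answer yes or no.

SE = σ/√n = 15/√36 = 2.5000
z = (x̄−μ₀)/SE = (50.83−52)/2.5000 = -0.4680
p-value (one-sided, H₁ greater) = 0.68011
At α=0.1: p ≥ α → fail to reject H₀

reject H₀: no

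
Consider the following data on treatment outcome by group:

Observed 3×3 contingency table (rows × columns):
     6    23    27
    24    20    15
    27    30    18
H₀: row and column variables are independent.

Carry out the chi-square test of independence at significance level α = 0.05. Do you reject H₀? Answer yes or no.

Row totals [56, 59, 75], col totals [57, 73, 60], n=190
χ² = (6−16.80)²/16.80 + (23−21.52)²/21.52 + (27−17.68)²/17.68 + (24−17.70)²/17.70 + (20−22.67)²/22.67 + (15−18.63)²/18.63 + (27−22.50)²/22.50 + (30−28.82)²/28.82 + (18−23.68)²/23.68 = 17.5299
df = 4
p-value (upper-tail) = 0.00152
At α=0.05: p < α → reject H₀

reject H₀: yes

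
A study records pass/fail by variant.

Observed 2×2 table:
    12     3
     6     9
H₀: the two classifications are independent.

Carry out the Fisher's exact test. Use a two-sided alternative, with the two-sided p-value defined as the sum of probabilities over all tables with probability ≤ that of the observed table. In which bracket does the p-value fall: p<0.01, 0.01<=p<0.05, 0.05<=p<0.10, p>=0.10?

Margins: r₁=15, r₂=15, c₁=18, c₂=12, n=30
p_obs = C(15,12)·C(15,6)/C(30,18); sum pmf over tables with pmf ≤ p_obs
p-value (two-sided) = 0.06043
→ bracket: 0.05<=p<0.10

p-value bracket: 0.05<=p<0.10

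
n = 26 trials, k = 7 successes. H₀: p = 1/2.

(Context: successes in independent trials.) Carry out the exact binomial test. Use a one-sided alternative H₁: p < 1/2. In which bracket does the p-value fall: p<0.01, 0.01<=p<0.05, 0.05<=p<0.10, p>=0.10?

p-value bracket: 0.01<=p<0.05

Exact binomial: n=26, k=7, p₀=1/2=0.5000
P(X≤7) from Σ C(n,i)·p₀^i·(1−p₀)^(n−i)
p-value (one-sided, H₁ less) = 0.01448
→ bracket: 0.01<=p<0.05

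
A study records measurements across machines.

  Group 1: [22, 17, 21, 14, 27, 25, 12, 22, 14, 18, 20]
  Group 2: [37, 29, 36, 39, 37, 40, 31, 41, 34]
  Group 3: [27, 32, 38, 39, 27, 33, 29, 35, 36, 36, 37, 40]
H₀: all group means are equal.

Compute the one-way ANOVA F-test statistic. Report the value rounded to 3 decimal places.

Group means [19.27, 36.00, 34.08], grand mean 29.531
SSB = Σnᵢ(x̄ᵢ−x̄)² = 1782.870; SSW = ΣΣ(x−x̄ᵢ)² = 579.098
MSB = 1782.870/2 = 891.4351; MSW = 579.098/29 = 19.9689
F = MSB/MSW = 44.6411
df = (2, 29)

test statistic = 44.641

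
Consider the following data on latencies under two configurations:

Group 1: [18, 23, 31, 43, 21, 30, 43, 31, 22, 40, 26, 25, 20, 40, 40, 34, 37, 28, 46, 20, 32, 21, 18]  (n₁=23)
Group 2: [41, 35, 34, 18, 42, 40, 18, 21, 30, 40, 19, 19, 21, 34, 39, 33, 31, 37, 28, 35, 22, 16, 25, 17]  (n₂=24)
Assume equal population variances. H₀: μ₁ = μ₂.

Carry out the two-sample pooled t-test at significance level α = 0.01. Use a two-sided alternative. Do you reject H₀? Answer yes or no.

x̄₁=29.957, s₁=8.977, n₁=23
x̄₂=28.958, s₂=8.873, n₂=24
s_p² = [22·8.977² + 23·8.873²]/45 = 79.6426
SE = √(s_p²·(1/23+1/24)) = 2.6041
t = (29.957−28.958)/2.6041 = 0.3833
df = 45
p-value (two-sided) = 0.70329
At α=0.01: p ≥ α → fail to reject H₀

reject H₀: no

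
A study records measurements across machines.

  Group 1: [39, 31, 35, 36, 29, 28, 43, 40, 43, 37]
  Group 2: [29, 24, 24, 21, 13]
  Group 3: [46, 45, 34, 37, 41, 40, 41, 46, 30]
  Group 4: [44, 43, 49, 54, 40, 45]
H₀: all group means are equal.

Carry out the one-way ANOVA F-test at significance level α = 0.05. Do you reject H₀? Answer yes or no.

Group means [36.10, 22.20, 40.00, 45.83], grand mean 36.900
SSB = Σnᵢ(x̄ᵢ−x̄)² = 1652.167; SSW = ΣΣ(x−x̄ᵢ)² = 768.533
MSB = 1652.167/3 = 550.7222; MSW = 768.533/26 = 29.5590
F = MSB/MSW = 18.6313
df = (3, 26)
p-value (upper-tail) = 0.00000
At α=0.05: p < α → reject H₀

reject H₀: yes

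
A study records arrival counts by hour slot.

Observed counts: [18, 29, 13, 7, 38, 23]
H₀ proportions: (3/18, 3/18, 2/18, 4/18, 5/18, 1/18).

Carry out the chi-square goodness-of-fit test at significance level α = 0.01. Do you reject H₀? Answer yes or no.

n = 128; E_i = n·p_i = [21.33, 21.33, 14.22, 28.44, 35.56, 7.11]
χ² = (18−21.33)²/21.33 + (29−21.33)²/21.33 + (13−14.22)²/14.22 + (7−28.44)²/28.44 + (38−35.56)²/35.56 + (23−7.11)²/7.11 = 55.2180
df = 5
p-value (upper-tail) = 0.00000
At α=0.01: p < α → reject H₀

reject H₀: yes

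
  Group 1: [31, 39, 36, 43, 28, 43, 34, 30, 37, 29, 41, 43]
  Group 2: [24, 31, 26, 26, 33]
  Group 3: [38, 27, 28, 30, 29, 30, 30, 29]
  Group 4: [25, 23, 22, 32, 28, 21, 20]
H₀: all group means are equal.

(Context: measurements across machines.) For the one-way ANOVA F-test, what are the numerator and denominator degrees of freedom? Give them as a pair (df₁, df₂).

degrees of freedom = [3, 28]

k = 4 groups, N = 32 total
df = (k−1, N−k) = (4−1, 32−4) = (3, 28)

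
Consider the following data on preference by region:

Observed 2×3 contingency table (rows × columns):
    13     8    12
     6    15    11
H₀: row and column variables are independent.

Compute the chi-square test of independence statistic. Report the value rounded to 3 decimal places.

Row totals [33, 32], col totals [19, 23, 23], n=65
χ² = (13−9.65)²/9.65 + (8−11.68)²/11.68 + (12−11.68)²/11.68 + (6−9.35)²/9.35 + (15−11.32)²/11.32 + (11−11.32)²/11.32 = 4.7386
df = 2

test statistic = 4.739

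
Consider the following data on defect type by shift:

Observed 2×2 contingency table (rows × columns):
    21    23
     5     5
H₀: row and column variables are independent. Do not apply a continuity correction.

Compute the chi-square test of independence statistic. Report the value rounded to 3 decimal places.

test statistic = 0.017

Row totals [44, 10], col totals [26, 28], n=54
χ² = (21−21.19)²/21.19 + (23−22.81)²/22.81 + (5−4.81)²/4.81 + (5−5.19)²/5.19 = 0.0169
df = 1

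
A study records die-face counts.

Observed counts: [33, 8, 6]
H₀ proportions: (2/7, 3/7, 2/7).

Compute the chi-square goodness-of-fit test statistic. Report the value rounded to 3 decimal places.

test statistic = 39.954

n = 47; E_i = n·p_i = [13.43, 20.14, 13.43]
χ² = (33−13.43)²/13.43 + (8−20.14)²/20.14 + (6−13.43)²/13.43 = 39.9539
df = 2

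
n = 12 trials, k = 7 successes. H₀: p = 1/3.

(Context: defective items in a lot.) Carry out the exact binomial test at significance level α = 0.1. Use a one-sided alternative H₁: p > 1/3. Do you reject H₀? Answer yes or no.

reject H₀: yes

Exact binomial: n=12, k=7, p₀=1/3=0.3333
P(X≥7) from Σ C(n,i)·p₀^i·(1−p₀)^(n−i)
p-value (one-sided, H₁ greater) = 0.06645
At α=0.1: p < α → reject H₀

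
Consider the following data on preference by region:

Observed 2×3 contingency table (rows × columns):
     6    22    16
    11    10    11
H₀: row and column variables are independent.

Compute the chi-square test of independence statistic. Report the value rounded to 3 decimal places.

test statistic = 5.130

Row totals [44, 32], col totals [17, 32, 27], n=76
χ² = (6−9.84)²/9.84 + (22−18.53)²/18.53 + (16−15.63)²/15.63 + (11−7.16)²/7.16 + (10−13.47)²/13.47 + (11−11.37)²/11.37 = 5.1297
df = 2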